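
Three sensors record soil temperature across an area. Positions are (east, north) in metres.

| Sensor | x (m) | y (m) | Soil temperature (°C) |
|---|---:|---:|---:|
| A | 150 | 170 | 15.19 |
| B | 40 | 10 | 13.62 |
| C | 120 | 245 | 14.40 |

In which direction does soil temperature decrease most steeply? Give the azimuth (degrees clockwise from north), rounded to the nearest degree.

279°

Differences from A: to B (Δx, Δy, Δh) = (-110, -160, -1.57); to C = (-30, 75, -0.79).
Determinant of the coordinate differences = (-110)·75 − (-30)·(-160) = -13050.
∂T/∂x = [(-1.57)·75 − (-0.79)·(-160)] / -13050 = +0.01871
∂T/∂y = [(-110)·(-0.79) − (-30)·(-1.57)] / -13050 = -0.003050
Steepest decrease is along −∇f: components (-0.01871 E, +0.003050 N).
Azimuth = atan2(-0.01871, +0.003050) = 279.3° ≈ 279°.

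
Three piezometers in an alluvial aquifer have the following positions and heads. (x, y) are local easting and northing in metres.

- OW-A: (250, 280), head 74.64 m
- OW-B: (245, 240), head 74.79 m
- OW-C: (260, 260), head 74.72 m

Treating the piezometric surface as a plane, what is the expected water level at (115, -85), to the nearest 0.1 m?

76.0 m

With h = a·x + b·y + c and OW-A as origin, the differences give:
  (-5)·a + (-40)·b = +0.15
  10·a + (-20)·b = +0.08
Eliminate b (×(-20) and ×(-40), subtract): 500·a = 0.200 → a = ∂h/∂x = +0.0004000
Back-substitute: b = ∂h/∂y = -0.003800.
h(115, -85) = 74.64 + (+0.0004000)·(-135) + (-0.003800)·(-365) = 74.64 -0.054 +1.387 = 75.973 m.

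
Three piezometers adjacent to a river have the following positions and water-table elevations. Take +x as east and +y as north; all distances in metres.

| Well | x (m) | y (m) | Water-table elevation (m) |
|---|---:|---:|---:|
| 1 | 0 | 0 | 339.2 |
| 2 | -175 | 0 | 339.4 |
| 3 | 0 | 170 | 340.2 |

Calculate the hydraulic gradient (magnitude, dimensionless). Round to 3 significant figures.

0.00599

∂h/∂x = (339.4 − 339.2) / (-175 − 0) = -0.001143
∂h/∂y = (340.2 − 339.2) / (170 − 0) = +0.005882
|∇h| = √(-0.001143² + 0.005882²) = 0.005992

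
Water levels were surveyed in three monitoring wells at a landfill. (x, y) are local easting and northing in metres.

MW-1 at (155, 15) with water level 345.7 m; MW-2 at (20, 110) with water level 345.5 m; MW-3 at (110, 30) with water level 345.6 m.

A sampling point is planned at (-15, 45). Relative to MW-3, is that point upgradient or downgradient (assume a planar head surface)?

Differences from MW-1: to MW-2 (Δx, Δy, Δh) = (-135, 95, -0.2); to MW-3 = (-45, 15, -0.1).
Solve a·Δx + b·Δy = Δh: det = (-135)·15 − (-45)·95 = 2250.
∂h/∂x = [(-0.2)·15 − (-0.1)·95] / 2250 = +0.002889
∂h/∂y = [(-135)·(-0.1) − (-45)·(-0.2)] / 2250 = +0.002000
Head at (-15, 45) = 345.7 + (+0.002889)·(-170) + (+0.002000)·(30) = 345.27 m.
That is lower than the 345.6 m at MW-3, so the point is downgradient.

downgradient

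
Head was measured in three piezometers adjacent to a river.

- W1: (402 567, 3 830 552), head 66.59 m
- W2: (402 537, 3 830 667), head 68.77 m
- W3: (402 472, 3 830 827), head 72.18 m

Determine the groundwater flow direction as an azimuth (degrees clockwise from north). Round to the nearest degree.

With h = a·x + b·y + c and W1 as origin, the differences give:
  (-30)·a + 115·b = +2.18
  (-95)·a + 275·b = +5.59
Eliminate b (×275 and ×115, subtract): 2675·a = -43.350 → a = ∂h/∂x = -0.01621
Back-substitute: b = ∂h/∂y = +0.01473.
Flow direction (−∇h) has components (+0.01621 E, -0.01473 N).
Azimuth = atan2(E, N) = atan2(+0.01621, -0.01473) = 132.3° ≈ 132°.

132°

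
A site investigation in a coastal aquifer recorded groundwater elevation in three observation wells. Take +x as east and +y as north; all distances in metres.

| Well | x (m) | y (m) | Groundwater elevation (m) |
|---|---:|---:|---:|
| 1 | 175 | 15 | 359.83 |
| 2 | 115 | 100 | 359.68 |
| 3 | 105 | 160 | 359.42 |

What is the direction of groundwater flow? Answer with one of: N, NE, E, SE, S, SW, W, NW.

NE

Taking 1 as reference: 2−1 = (-60, 85, -0.15); 3−1 = (-70, 145, -0.41).
Solve a·Δx + b·Δy = Δh: det = (-60)·145 − (-70)·85 = -2750.
∂h/∂x = [(-0.15)·145 − (-0.41)·85] / -2750 = -0.004764
∂h/∂y = [(-60)·(-0.41) − (-70)·(-0.15)] / -2750 = -0.005127
Flow = −∇h = (+0.004764 east, +0.005127 north), which points northeast.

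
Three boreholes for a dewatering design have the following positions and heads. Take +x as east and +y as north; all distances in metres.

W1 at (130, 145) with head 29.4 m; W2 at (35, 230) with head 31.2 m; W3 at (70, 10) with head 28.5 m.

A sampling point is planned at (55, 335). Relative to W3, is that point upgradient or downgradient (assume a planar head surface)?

Taking W1 as reference: W2−W1 = (-95, 85, +1.8); W3−W1 = (-60, -135, -0.9).
Solve a·Δx + b·Δy = Δh: det = (-95)·(-135) − (-60)·85 = 17925.
∂h/∂x = [(+1.8)·(-135) − (-0.9)·85] / 17925 = -0.009289
∂h/∂y = [(-95)·(-0.9) − (-60)·(+1.8)] / 17925 = +0.01079
Head at (55, 335) = 29.4 + (-0.009289)·(-75) + (+0.01079)·(190) = 32.15 m.
That is higher than the 28.5 m at W3, so the point is upgradient.

upgradient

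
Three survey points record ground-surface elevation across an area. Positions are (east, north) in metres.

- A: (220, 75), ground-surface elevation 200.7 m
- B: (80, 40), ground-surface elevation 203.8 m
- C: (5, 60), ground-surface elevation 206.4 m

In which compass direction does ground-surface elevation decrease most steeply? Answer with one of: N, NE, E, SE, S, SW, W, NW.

SE

With z = a·x + b·y + c and A as origin, the differences give:
  (-140)·a + (-35)·b = +3.1
  (-215)·a + (-15)·b = +5.7
Eliminate b (×(-15) and ×(-35), subtract): -5425·a = 153.00 → a = ∂z/∂x = -0.02820
Back-substitute: b = ∂z/∂y = +0.02424.
Steepest decrease is along −∇f = (+0.02820 E, -0.02424 N) → southeast.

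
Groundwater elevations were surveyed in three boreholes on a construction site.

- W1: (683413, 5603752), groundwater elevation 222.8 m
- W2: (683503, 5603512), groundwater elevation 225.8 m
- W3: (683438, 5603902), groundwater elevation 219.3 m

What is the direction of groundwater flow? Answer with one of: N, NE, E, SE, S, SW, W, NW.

Three-point gradient (reference W1): Δ to W2 = (90, -240, +3.0), Δ to W3 = (25, 150, -3.5).
∂h/∂x = -0.02000, ∂h/∂y = -0.02000 (det = 19500).
Flow = −∇h = (+0.02000 east, +0.02000 north), which points northeast.

NE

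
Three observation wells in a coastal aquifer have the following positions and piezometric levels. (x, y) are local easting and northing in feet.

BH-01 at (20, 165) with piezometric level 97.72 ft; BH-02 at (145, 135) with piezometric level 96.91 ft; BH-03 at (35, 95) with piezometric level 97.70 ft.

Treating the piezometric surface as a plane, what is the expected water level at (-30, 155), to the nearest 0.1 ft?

With h = a·x + b·y + c and BH-01 as origin, the differences give:
  125·a + (-30)·b = -0.81
  15·a + (-70)·b = -0.02
Eliminate b (×(-70) and ×(-30), subtract): -8300·a = 56.100 → a = ∂h/∂x = -0.006759
Back-substitute: b = ∂h/∂y = -0.001163.
h(-30, 155) = 97.72 + (-0.006759)·(-50) + (-0.001163)·(-10) = 97.72 +0.338 +0.012 = 98.070 ft.

98.1 ft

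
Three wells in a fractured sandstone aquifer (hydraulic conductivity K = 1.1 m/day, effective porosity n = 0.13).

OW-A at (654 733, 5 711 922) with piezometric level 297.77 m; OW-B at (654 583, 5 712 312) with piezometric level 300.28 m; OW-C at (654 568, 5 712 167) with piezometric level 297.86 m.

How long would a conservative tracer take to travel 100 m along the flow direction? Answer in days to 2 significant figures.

460 days

Taking OW-A as reference: OW-B−OW-A = (-150, 390, +2.51); OW-C−OW-A = (-165, 245, +0.09).
Solve a·Δx + b·Δy = Δh: det = (-150)·245 − (-165)·390 = 27600.
∂h/∂x = [(+2.51)·245 − (+0.09)·390] / 27600 = +0.02101
∂h/∂y = [(-150)·(+0.09) − (-165)·(+2.51)] / 27600 = +0.01452
|∇h| = √(0.02101² + 0.01452²) = 0.02554
Seepage velocity v = K·i/n = 1.1 × 0.02554 / 0.13 = 0.2161 m/day.
t = 100 / 0.2161 = 462.7 days.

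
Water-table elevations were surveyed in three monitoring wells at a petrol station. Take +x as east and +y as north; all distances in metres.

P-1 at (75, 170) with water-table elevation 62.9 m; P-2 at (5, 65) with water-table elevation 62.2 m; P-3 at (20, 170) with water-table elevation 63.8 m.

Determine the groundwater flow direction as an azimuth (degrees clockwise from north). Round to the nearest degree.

137°

With h = a·x + b·y + c and P-1 as origin, the differences give:
  (-70)·a + (-105)·b = -0.7
  (-55)·a + 0·b = +0.9
Eliminate b (×0 and ×(-105), subtract): -5775·a = 94.50 → a = ∂h/∂x = -0.01636
Back-substitute: b = ∂h/∂y = +0.01758.
Flow direction (−∇h) has components (+0.01636 E, -0.01758 N).
Azimuth = atan2(E, N) = atan2(+0.01636, -0.01758) = 137.0° ≈ 137°.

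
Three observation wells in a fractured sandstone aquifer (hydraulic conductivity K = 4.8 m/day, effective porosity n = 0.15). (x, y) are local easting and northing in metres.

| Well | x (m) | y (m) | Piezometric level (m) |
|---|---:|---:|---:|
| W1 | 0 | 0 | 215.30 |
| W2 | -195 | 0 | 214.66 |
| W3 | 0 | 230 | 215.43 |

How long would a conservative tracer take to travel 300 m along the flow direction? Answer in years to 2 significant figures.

7.7 years

∂h/∂x = (214.66 − 215.30) / (-195 − 0) = +0.003282
∂h/∂y = (215.43 − 215.30) / (230 − 0) = +0.0005652
|∇h| = √(0.003282² + 0.0005652²) = 0.00333
Seepage velocity v = K·i/n = 4.8 × 0.00333 / 0.15 = 0.1066 m/day.
t = 300 / 0.1066 = 2814 days = 7.7 years.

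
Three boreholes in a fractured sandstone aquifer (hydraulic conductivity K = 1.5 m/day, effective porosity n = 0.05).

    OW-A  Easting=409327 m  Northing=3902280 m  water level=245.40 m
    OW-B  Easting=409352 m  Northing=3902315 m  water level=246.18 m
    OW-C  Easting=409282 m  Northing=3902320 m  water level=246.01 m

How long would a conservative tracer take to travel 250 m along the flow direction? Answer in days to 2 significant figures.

Taking OW-A as reference: OW-B−OW-A = (25, 35, +0.78); OW-C−OW-A = (-45, 40, +0.61).
Solve a·Δx + b·Δy = Δh: det = 25·40 − (-45)·35 = 2575.
∂h/∂x = [(+0.78)·40 − (+0.61)·35] / 2575 = +0.003825
∂h/∂y = [25·(+0.61) − (-45)·(+0.78)] / 2575 = +0.01955
|∇h| = √(0.003825² + 0.01955²) = 0.01992
Seepage velocity v = K·i/n = 1.5 × 0.01992 / 0.05 = 0.5976 m/day.
t = 250 / 0.5976 = 418.3 days.

420 days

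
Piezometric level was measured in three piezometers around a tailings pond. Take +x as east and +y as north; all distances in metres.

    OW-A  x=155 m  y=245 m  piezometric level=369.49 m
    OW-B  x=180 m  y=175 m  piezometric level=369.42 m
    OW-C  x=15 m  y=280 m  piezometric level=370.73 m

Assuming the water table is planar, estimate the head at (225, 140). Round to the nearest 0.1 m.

Differences from OW-A: to OW-B (Δx, Δy, Δh) = (25, -70, -0.07); to OW-C = (-140, 35, +1.24).
Solve a·Δx + b·Δy = Δh: det = 25·35 − (-140)·(-70) = -8925.
∂h/∂x = [(-0.07)·35 − (+1.24)·(-70)] / -8925 = -0.009451
∂h/∂y = [25·(+1.24) − (-140)·(-0.07)] / -8925 = -0.002375
h(225, 140) = 369.49 + (-0.009451)·(70) + (-0.002375)·(-105) = 369.49 -0.662 +0.249 = 369.078 m.

369.1 m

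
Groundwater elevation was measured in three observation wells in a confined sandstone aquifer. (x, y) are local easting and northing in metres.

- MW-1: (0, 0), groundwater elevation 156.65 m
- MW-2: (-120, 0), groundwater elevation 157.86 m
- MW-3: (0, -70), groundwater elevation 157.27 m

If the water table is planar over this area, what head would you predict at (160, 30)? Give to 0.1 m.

154.8 m

∂h/∂x = (157.86 − 156.65) / (-120 − 0) = -0.01008
∂h/∂y = (157.27 − 156.65) / (-70 − 0) = -0.008857
h(160, 30) = 156.65 + (-0.01008)·(160) + (-0.008857)·(30) = 156.65 -1.613 -0.266 = 154.771 m.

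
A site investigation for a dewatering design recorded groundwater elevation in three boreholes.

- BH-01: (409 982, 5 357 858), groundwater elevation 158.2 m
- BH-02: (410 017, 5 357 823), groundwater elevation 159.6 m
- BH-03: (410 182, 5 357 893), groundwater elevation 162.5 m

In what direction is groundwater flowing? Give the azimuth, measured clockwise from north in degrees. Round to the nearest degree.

With h = a·x + b·y + c and BH-01 as origin, the differences give:
  35·a + (-35)·b = +1.4
  200·a + 35·b = +4.3
Eliminate b (×35 and ×(-35), subtract): 8225·a = 199.50 → a = ∂h/∂x = +0.02426
Back-substitute: b = ∂h/∂y = -0.01574.
Flow direction (−∇h) has components (-0.02426 E, +0.01574 N).
Azimuth = atan2(E, N) = atan2(-0.02426, +0.01574) = 303.0° ≈ 303°.

303°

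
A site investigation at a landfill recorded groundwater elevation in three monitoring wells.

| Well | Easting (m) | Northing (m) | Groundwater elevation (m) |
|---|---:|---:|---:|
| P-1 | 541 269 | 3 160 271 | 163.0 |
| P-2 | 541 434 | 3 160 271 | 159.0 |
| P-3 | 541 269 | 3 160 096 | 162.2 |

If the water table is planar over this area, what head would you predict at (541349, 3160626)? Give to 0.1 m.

∂h/∂x = (159.0 − 163.0) / (541434 − 541269) = -0.02424
∂h/∂y = (162.2 − 163.0) / (3160096 − 3160271) = +0.004571
h(541349, 3160626) = 163.0 + (-0.02424)·(80) + (+0.004571)·(355) = 163.0 -1.939 +1.623 = 162.683 m.

162.7 m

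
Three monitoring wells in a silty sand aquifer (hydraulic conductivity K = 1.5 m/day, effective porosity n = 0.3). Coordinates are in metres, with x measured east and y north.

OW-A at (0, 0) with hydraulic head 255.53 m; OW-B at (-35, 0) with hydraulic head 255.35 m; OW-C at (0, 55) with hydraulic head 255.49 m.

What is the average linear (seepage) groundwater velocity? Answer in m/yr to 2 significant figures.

∂h/∂x = (255.35 − 255.53) / (-35 − 0) = +0.005143
∂h/∂y = (255.49 − 255.53) / (55 − 0) = -0.0007273
|∇h| = √(0.005143² + -0.0007273²) = 0.005194
Seepage velocity v = K·i/n = 1.5 × 0.005194 / 0.3 = 0.02597 m/day = 9.486 m/yr.

9.5 m/yr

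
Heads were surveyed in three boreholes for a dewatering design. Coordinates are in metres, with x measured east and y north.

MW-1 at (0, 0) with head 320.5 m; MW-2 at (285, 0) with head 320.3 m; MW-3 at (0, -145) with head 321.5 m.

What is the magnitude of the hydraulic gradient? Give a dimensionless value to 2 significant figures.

0.0069

∂h/∂x = (320.3 − 320.5) / (285 − 0) = -0.0007018
∂h/∂y = (321.5 − 320.5) / (-145 − 0) = -0.006897
|∇h| = √(-0.0007018² + -0.006897²) = 0.006933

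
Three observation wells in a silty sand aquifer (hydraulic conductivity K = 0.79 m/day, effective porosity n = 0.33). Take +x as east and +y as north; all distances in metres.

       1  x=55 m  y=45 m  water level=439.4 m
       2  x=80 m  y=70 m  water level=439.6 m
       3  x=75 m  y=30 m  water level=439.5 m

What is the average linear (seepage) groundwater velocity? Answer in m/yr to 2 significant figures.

5.7 m/yr

Taking 1 as reference: 2−1 = (25, 25, +0.2); 3−1 = (20, -15, +0.1).
Determinant of the coordinate differences = 25·(-15) − 20·25 = -875.
∂h/∂x = [(+0.2)·(-15) − (+0.1)·25] / -875 = +0.006286
∂h/∂y = [25·(+0.1) − 20·(+0.2)] / -875 = +0.001714
|∇h| = √(0.006286² + 0.001714²) = 0.006515
Seepage velocity v = K·i/n = 0.79 × 0.006515 / 0.33 = 0.0156 m/day = 5.698 m/yr.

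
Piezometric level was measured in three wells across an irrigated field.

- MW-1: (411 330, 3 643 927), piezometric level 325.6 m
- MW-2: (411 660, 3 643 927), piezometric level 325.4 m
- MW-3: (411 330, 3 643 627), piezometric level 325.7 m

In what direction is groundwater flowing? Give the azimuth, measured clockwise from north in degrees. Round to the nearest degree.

∂h/∂x = (325.4 − 325.6) / (411660 − 411330) = -0.0006061
∂h/∂y = (325.7 − 325.6) / (3643627 − 3643927) = -0.0003333
Flow direction (−∇h) has components (+0.0006061 E, +0.0003333 N).
Azimuth = atan2(E, N) = atan2(+0.0006061, +0.0003333) = 61.2° ≈ 061°.

061°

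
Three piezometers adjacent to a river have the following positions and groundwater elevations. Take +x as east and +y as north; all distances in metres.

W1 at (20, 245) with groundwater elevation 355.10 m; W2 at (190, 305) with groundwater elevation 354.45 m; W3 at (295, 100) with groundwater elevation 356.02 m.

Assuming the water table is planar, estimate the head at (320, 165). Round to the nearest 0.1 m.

With h = a·x + b·y + c and W1 as origin, the differences give:
  170·a + 60·b = -0.65
  275·a + (-145)·b = +0.92
Eliminate b (×(-145) and ×60, subtract): -41150·a = 39.050 → a = ∂h/∂x = -0.0009490
Back-substitute: b = ∂h/∂y = -0.008145.
h(320, 165) = 355.10 + (-0.0009490)·(300) + (-0.008145)·(-80) = 355.10 -0.285 +0.652 = 355.467 m.

355.5 m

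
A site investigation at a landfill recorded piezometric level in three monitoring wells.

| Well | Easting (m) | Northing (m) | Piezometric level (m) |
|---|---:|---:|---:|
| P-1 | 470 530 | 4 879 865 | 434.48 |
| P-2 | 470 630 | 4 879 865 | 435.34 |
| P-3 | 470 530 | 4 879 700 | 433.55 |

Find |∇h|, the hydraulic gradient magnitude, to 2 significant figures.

0.010

∂h/∂x = (435.34 − 434.48) / (470630 − 470530) = +0.008600
∂h/∂y = (433.55 − 434.48) / (4879700 − 4879865) = +0.005636
|∇h| = √(0.008600² + 0.005636²) = 0.01028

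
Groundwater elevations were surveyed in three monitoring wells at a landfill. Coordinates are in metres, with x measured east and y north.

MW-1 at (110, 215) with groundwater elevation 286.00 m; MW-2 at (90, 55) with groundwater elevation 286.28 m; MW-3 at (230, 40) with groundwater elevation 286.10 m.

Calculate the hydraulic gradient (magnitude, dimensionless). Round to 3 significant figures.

0.00214

Taking MW-1 as reference: MW-2−MW-1 = (-20, -160, +0.28); MW-3−MW-1 = (120, -175, +0.10).
Determinant of the coordinate differences = (-20)·(-175) − 120·(-160) = 22700.
∂h/∂x = [(+0.28)·(-175) − (+0.10)·(-160)] / 22700 = -0.001454
∂h/∂y = [(-20)·(+0.10) − 120·(+0.28)] / 22700 = -0.001568
|∇h| = √(-0.001454² + -0.001568²) = 0.002138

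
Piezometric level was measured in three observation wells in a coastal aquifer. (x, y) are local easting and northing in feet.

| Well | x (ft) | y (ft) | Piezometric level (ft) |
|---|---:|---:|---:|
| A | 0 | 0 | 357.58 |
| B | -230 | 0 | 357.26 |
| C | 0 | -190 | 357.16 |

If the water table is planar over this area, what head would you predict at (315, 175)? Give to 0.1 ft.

∂h/∂x = (357.26 − 357.58) / (-230 − 0) = +0.001391
∂h/∂y = (357.16 − 357.58) / (-190 − 0) = +0.002211
h(315, 175) = 357.58 + (+0.001391)·(315) + (+0.002211)·(175) = 357.58 +0.438 +0.387 = 358.405 ft.

358.4 ft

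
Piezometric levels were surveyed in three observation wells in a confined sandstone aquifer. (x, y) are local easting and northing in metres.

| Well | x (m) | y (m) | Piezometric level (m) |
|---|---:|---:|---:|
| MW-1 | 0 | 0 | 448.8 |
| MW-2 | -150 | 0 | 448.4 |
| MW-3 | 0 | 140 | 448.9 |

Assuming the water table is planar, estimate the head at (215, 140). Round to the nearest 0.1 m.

∂h/∂x = (448.4 − 448.8) / (-150 − 0) = +0.002667
∂h/∂y = (448.9 − 448.8) / (140 − 0) = +0.0007143
h(215, 140) = 448.8 + (+0.002667)·(215) + (+0.0007143)·(140) = 448.8 +0.573 +0.100 = 449.473 m.

449.5 m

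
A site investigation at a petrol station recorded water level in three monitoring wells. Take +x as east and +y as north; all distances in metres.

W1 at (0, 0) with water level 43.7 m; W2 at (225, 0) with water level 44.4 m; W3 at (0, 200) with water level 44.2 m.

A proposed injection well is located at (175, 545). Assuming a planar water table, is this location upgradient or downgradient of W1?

upgradient

∂h/∂x = (44.4 − 43.7) / (225 − 0) = +0.003111
∂h/∂y = (44.2 − 43.7) / (200 − 0) = +0.002500
Head at (175, 545) = 43.7 + (+0.003111)·(175) + (+0.002500)·(545) = 45.61 m.
That is higher than the 43.7 m at W1, so the point is upgradient.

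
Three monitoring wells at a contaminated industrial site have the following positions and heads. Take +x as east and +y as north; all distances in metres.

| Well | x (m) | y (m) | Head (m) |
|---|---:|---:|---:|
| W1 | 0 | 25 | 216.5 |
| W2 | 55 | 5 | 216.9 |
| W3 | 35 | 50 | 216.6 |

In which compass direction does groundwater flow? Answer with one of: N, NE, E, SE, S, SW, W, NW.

With h = a·x + b·y + c and W1 as origin, the differences give:
  55·a + (-20)·b = +0.4
  35·a + 25·b = +0.1
Eliminate b (×25 and ×(-20), subtract): 2075·a = 12.00 → a = ∂h/∂x = +0.005783
Back-substitute: b = ∂h/∂y = -0.004096.
Flow = −∇h = (-0.005783 east, +0.004096 north), which points northwest.

NW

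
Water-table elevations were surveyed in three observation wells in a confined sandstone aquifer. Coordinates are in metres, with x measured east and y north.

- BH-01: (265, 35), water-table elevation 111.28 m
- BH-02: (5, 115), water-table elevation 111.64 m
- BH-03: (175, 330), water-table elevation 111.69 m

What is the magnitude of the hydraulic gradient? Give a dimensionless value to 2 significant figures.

0.0015

Differences from BH-01: to BH-02 (Δx, Δy, Δh) = (-260, 80, +0.36); to BH-03 = (-90, 295, +0.41).
Determinant of the coordinate differences = (-260)·295 − (-90)·80 = -69500.
∂h/∂x = [(+0.36)·295 − (+0.41)·80] / -69500 = -0.001056
∂h/∂y = [(-260)·(+0.41) − (-90)·(+0.36)] / -69500 = +0.001068
|∇h| = √(-0.001056² + 0.001068²) = 0.001502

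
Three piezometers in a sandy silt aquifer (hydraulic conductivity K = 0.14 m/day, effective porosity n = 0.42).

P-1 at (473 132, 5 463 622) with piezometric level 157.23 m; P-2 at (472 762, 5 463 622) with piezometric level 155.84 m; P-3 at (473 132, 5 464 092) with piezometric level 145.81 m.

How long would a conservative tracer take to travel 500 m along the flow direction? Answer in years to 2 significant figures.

170 years

∂h/∂x = (155.84 − 157.23) / (472762 − 473132) = +0.003757
∂h/∂y = (145.81 − 157.23) / (5464092 − 5463622) = -0.02430
|∇h| = √(0.003757² + -0.02430²) = 0.02459
Seepage velocity v = K·i/n = 0.14 × 0.02459 / 0.42 = 0.008197 m/day.
t = 500 / 0.008197 = 6.1e+04 days = 167 years.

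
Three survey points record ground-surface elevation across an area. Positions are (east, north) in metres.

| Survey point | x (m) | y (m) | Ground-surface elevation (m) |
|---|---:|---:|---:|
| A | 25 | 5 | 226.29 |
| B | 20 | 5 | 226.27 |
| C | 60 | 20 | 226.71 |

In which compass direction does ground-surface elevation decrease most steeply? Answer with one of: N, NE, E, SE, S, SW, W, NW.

S

With z = a·x + b·y + c and A as origin, the differences give:
  (-5)·a + 0·b = -0.02
  35·a + 15·b = +0.42
Eliminate b (×15 and ×0, subtract): -75·a = -0.300 → a = ∂z/∂x = +0.004000
Back-substitute: b = ∂z/∂y = +0.01867.
Steepest decrease is along −∇f = (-0.004000 E, -0.01867 N) → south.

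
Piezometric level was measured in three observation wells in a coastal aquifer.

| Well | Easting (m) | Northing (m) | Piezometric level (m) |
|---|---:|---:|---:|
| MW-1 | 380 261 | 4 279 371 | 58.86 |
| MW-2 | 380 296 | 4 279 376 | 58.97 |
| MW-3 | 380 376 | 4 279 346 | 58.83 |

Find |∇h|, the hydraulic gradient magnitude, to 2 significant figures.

0.0096

Three-point gradient (reference MW-1): Δ to MW-2 = (35, 5, +0.11), Δ to MW-3 = (115, -25, -0.03).
∂h/∂x = +0.001793, ∂h/∂y = +0.009448 (det = -1450).
|∇h| = √(0.001793² + 0.009448²) = 0.009617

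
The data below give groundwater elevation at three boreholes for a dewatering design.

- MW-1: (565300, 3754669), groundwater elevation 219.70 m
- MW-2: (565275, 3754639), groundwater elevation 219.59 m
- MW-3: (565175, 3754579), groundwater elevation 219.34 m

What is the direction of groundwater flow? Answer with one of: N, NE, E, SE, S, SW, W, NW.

With h = a·x + b·y + c and MW-1 as origin, the differences give:
  (-25)·a + (-30)·b = -0.11
  (-125)·a + (-90)·b = -0.36
Eliminate b (×(-90) and ×(-30), subtract): -1500·a = -0.900 → a = ∂h/∂x = +0.0006000
Back-substitute: b = ∂h/∂y = +0.003167.
Flow = −∇h = (-0.0006000 east, -0.003167 north), which points south.

S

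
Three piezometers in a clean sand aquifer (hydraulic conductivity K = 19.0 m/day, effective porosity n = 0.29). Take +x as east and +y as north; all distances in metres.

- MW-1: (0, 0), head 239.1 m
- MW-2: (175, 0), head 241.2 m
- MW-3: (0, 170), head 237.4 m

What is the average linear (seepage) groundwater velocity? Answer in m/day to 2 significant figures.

∂h/∂x = (241.2 − 239.1) / (175 − 0) = +0.01200
∂h/∂y = (237.4 − 239.1) / (170 − 0) = -0.010000
|∇h| = √(0.01200² + -0.010000²) = 0.01562
Seepage velocity v = K·i/n = 19.0 × 0.01562 / 0.29 = 1.023 m/day.

1.0 m/day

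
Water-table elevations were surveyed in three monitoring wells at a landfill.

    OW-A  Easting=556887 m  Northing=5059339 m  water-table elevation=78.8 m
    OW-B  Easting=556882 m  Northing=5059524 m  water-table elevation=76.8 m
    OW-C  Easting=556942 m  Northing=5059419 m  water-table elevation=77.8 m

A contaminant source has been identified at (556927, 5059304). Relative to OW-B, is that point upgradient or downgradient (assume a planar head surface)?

upgradient

Differences from OW-A: to OW-B (Δx, Δy, Δh) = (-5, 185, -2.0); to OW-C = (55, 80, -1.0).
Determinant of the coordinate differences = (-5)·80 − 55·185 = -10575.
∂h/∂x = [(-2.0)·80 − (-1.0)·185] / -10575 = -0.002364
∂h/∂y = [(-5)·(-1.0) − 55·(-2.0)] / -10575 = -0.01087
Head at (556927, 5059304) = 78.8 + (-0.002364)·(40) + (-0.01087)·(-35) = 79.09 m.
That is higher than the 76.8 m at OW-B, so the point is upgradient.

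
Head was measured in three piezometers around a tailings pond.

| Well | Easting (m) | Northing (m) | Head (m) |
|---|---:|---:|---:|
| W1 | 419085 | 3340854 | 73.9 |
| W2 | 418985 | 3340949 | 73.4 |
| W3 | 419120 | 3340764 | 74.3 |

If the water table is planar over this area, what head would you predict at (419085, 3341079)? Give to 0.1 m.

Three-point gradient (reference W1): Δ to W2 = (-100, 95, -0.5), Δ to W3 = (35, -90, +0.4).
∂h/∂x = +0.001233, ∂h/∂y = -0.003965 (det = 5675).
h(419085, 3341079) = 73.9 + (+0.001233)·(0) + (-0.003965)·(225) = 73.9 +0.000 -0.892 = 73.008 m.

73.0 m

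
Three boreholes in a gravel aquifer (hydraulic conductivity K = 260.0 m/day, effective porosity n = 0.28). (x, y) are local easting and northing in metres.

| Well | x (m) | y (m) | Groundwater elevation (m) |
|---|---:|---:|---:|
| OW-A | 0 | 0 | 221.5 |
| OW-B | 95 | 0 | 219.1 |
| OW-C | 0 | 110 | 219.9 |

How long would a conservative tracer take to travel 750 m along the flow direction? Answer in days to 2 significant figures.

28 days

∂h/∂x = (219.1 − 221.5) / (95 − 0) = -0.02526
∂h/∂y = (219.9 − 221.5) / (110 − 0) = -0.01455
|∇h| = √(-0.02526² + -0.01455²) = 0.02915
Seepage velocity v = K·i/n = 260.0 × 0.02915 / 0.28 = 27.07 m/day.
t = 750 / 27.07 = 27.71 days.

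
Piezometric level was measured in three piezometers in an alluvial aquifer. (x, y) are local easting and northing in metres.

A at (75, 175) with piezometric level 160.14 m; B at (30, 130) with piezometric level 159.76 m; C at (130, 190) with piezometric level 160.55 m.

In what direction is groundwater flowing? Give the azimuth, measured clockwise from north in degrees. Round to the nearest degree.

Taking A as reference: B−A = (-45, -45, -0.38); C−A = (55, 15, +0.41).
Determinant of the coordinate differences = (-45)·15 − 55·(-45) = 1800.
∂h/∂x = [(-0.38)·15 − (+0.41)·(-45)] / 1800 = +0.007083
∂h/∂y = [(-45)·(+0.41) − 55·(-0.38)] / 1800 = +0.001361
Flow direction (−∇h) has components (-0.007083 E, -0.001361 N).
Azimuth = atan2(E, N) = atan2(-0.007083, -0.001361) = 259.1° ≈ 259°.

259°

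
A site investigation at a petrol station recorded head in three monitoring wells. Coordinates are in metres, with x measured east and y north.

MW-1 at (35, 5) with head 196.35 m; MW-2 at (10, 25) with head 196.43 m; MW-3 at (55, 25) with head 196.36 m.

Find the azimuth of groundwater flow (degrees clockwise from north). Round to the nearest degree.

143°

With h = a·x + b·y + c and MW-1 as origin, the differences give:
  (-25)·a + 20·b = +0.08
  20·a + 20·b = +0.01
Eliminate b (×20 and ×20, subtract): -900·a = 1.400 → a = ∂h/∂x = -0.001556
Back-substitute: b = ∂h/∂y = +0.002056.
Flow direction (−∇h) has components (+0.001556 E, -0.002056 N).
Azimuth = atan2(E, N) = atan2(+0.001556, -0.002056) = 142.9° ≈ 143°.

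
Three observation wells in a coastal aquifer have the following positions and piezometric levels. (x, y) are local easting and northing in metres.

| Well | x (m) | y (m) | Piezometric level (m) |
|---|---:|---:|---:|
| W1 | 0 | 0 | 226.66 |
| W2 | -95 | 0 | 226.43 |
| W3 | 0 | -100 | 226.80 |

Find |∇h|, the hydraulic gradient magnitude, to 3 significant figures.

∂h/∂x = (226.43 − 226.66) / (-95 − 0) = +0.002421
∂h/∂y = (226.80 − 226.66) / (-100 − 0) = -0.001400
|∇h| = √(0.002421² + -0.001400²) = 0.002797

0.00280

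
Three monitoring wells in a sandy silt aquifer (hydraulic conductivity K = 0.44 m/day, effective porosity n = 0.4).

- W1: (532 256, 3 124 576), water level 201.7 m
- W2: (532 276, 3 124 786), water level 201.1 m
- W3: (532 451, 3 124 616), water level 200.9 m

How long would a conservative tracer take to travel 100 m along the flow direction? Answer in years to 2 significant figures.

57 years

Differences from W1: to W2 (Δx, Δy, Δh) = (20, 210, -0.6); to W3 = (195, 40, -0.8).
Solve a·Δx + b·Δy = Δh: det = 20·40 − 195·210 = -40150.
∂h/∂x = [(-0.6)·40 − (-0.8)·210] / -40150 = -0.003587
∂h/∂y = [20·(-0.8) − 195·(-0.6)] / -40150 = -0.002516
|∇h| = √(-0.003587² + -0.002516²) = 0.004381
Seepage velocity v = K·i/n = 0.44 × 0.004381 / 0.4 = 0.004819 m/day.
t = 100 / 0.004819 = 2.075e+04 days = 56.8 years.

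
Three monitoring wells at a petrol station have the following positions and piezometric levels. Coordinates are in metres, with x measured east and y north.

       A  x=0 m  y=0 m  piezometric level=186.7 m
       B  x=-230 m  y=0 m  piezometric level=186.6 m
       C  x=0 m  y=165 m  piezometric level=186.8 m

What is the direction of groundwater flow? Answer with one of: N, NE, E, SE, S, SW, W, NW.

SW

∂h/∂x = (186.6 − 186.7) / (-230 − 0) = +0.0004348
∂h/∂y = (186.8 − 186.7) / (165 − 0) = +0.0006061
Flow = −∇h = (-0.0004348 east, -0.0006061 north), which points southwest.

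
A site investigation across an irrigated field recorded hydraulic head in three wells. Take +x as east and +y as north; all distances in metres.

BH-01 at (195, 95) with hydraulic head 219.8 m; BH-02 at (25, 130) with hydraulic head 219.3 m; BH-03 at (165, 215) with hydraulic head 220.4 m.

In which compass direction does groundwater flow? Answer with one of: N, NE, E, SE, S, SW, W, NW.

SW

With h = a·x + b·y + c and BH-01 as origin, the differences give:
  (-170)·a + 35·b = -0.5
  (-30)·a + 120·b = +0.6
Eliminate b (×120 and ×35, subtract): -19350·a = -81.00 → a = ∂h/∂x = +0.004186
Back-substitute: b = ∂h/∂y = +0.006047.
Flow = −∇h = (-0.004186 east, -0.006047 north), which points southwest.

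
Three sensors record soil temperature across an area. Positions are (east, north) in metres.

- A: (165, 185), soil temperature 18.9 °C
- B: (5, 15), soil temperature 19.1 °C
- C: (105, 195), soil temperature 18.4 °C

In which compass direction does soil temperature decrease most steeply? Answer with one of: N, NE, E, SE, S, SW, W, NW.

Differences from A: to B (Δx, Δy, Δh) = (-160, -170, +0.2); to C = (-60, 10, -0.5).
Determinant of the coordinate differences = (-160)·10 − (-60)·(-170) = -11800.
∂T/∂x = [(+0.2)·10 − (-0.5)·(-170)] / -11800 = +0.007034
∂T/∂y = [(-160)·(-0.5) − (-60)·(+0.2)] / -11800 = -0.007797
Steepest decrease is along −∇f = (-0.007034 E, +0.007797 N) → northwest.

NW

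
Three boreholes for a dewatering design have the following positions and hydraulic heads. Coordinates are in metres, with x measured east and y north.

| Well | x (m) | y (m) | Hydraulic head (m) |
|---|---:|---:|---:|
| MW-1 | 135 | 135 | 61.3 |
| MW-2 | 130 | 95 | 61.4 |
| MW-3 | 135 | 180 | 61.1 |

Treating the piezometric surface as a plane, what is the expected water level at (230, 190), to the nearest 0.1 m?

62.5 m

Taking MW-1 as reference: MW-2−MW-1 = (-5, -40, +0.1); MW-3−MW-1 = (0, 45, -0.2).
Determinant of the coordinate differences = (-5)·45 − 0·(-40) = -225.
∂h/∂x = [(+0.1)·45 − (-0.2)·(-40)] / -225 = +0.01556
∂h/∂y = [(-5)·(-0.2) − 0·(+0.1)] / -225 = -0.004444
h(230, 190) = 61.3 + (+0.01556)·(95) + (-0.004444)·(55) = 61.3 +1.478 -0.244 = 62.533 m.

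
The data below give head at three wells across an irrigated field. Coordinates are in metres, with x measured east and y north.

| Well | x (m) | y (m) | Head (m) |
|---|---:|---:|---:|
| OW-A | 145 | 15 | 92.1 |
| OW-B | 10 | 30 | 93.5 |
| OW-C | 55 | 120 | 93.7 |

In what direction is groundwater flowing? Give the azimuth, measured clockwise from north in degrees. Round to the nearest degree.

126°

Three-point gradient (reference OW-A): Δ to OW-B = (-135, 15, +1.4), Δ to OW-C = (-90, 105, +1.6).
∂h/∂x = -0.009591, ∂h/∂y = +0.007018 (det = -12825).
Flow direction (−∇h) has components (+0.009591 E, -0.007018 N).
Azimuth = atan2(E, N) = atan2(+0.009591, -0.007018) = 126.2° ≈ 126°.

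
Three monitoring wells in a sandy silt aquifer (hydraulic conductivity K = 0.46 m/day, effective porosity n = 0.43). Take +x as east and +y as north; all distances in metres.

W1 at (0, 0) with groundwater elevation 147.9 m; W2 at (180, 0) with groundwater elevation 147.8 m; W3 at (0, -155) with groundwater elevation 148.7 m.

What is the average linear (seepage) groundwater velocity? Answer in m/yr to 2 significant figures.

∂h/∂x = (147.8 − 147.9) / (180 − 0) = -0.0005556
∂h/∂y = (148.7 − 147.9) / (-155 − 0) = -0.005161
|∇h| = √(-0.0005556² + -0.005161²) = 0.005191
Seepage velocity v = K·i/n = 0.46 × 0.005191 / 0.43 = 0.005553 m/day = 2.028 m/yr.

2.0 m/yr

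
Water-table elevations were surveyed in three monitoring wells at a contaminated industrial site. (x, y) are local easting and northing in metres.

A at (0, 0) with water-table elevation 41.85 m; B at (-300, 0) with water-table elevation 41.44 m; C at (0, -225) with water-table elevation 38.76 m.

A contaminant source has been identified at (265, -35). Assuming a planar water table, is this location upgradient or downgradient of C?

upgradient

∂h/∂x = (41.44 − 41.85) / (-300 − 0) = +0.001367
∂h/∂y = (38.76 − 41.85) / (-225 − 0) = +0.01373
Head at (265, -35) = 41.85 + (+0.001367)·(265) + (+0.01373)·(-35) = 41.73 m.
That is higher than the 38.76 m at C, so the point is upgradient.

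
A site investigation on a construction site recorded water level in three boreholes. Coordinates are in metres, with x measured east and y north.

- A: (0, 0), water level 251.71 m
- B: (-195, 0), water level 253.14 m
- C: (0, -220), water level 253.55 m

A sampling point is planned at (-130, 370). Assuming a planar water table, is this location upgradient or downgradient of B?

downgradient

∂h/∂x = (253.14 − 251.71) / (-195 − 0) = -0.007333
∂h/∂y = (253.55 − 251.71) / (-220 − 0) = -0.008364
Head at (-130, 370) = 251.71 + (-0.007333)·(-130) + (-0.008364)·(370) = 249.57 m.
That is lower than the 253.14 m at B, so the point is downgradient.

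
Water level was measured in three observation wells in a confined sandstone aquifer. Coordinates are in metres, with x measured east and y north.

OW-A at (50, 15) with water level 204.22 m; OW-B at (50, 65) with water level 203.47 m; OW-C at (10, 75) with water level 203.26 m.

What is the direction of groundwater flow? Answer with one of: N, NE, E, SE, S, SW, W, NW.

N

Differences from OW-A: to OW-B (Δx, Δy, Δh) = (0, 50, -0.75); to OW-C = (-40, 60, -0.96).
Determinant of the coordinate differences = 0·60 − (-40)·50 = 2000.
∂h/∂x = [(-0.75)·60 − (-0.96)·50] / 2000 = +0.001500
∂h/∂y = [0·(-0.96) − (-40)·(-0.75)] / 2000 = -0.01500
Flow = −∇h = (-0.001500 east, +0.01500 north), which points north.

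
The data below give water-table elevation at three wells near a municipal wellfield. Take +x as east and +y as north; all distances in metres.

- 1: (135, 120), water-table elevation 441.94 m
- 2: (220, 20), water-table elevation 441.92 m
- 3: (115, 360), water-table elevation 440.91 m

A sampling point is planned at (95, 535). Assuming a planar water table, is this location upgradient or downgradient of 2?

downgradient

Taking 1 as reference: 2−1 = (85, -100, -0.02); 3−1 = (-20, 240, -1.03).
Determinant of the coordinate differences = 85·240 − (-20)·(-100) = 18400.
∂h/∂x = [(-0.02)·240 − (-1.03)·(-100)] / 18400 = -0.005859
∂h/∂y = [85·(-1.03) − (-20)·(-0.02)] / 18400 = -0.004780
Head at (95, 535) = 441.94 + (-0.005859)·(-40) + (-0.004780)·(415) = 440.19 m.
That is lower than the 441.92 m at 2, so the point is downgradient.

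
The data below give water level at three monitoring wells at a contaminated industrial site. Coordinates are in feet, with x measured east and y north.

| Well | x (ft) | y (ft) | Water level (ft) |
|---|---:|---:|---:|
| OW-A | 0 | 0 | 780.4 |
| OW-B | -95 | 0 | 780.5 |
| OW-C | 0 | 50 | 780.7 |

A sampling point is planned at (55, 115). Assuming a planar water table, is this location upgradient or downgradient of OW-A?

∂h/∂x = (780.5 − 780.4) / (-95 − 0) = -0.001053
∂h/∂y = (780.7 − 780.4) / (50 − 0) = +0.006000
Head at (55, 115) = 780.4 + (-0.001053)·(55) + (+0.006000)·(115) = 781.03 ft.
That is higher than the 780.4 ft at OW-A, so the point is upgradient.

upgradient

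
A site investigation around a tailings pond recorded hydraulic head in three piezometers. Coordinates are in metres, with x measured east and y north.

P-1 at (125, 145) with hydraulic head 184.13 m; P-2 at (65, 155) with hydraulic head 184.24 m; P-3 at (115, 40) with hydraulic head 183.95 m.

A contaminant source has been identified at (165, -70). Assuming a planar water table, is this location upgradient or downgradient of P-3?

downgradient

With h = a·x + b·y + c and P-1 as origin, the differences give:
  (-60)·a + 10·b = +0.11
  (-10)·a + (-105)·b = -0.18
Eliminate b (×(-105) and ×10, subtract): 6400·a = -9.750 → a = ∂h/∂x = -0.001523
Back-substitute: b = ∂h/∂y = +0.001859.
Head at (165, -70) = 184.13 + (-0.001523)·(40) + (+0.001859)·(-215) = 183.67 m.
That is lower than the 183.95 m at P-3, so the point is downgradient.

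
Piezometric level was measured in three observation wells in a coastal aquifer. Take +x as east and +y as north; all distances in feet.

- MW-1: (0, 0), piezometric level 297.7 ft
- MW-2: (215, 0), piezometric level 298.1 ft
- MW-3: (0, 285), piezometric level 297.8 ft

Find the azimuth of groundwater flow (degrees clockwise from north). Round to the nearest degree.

∂h/∂x = (298.1 − 297.7) / (215 − 0) = +0.001860
∂h/∂y = (297.8 − 297.7) / (285 − 0) = +0.0003509
Flow direction (−∇h) has components (-0.001860 E, -0.0003509 N).
Azimuth = atan2(E, N) = atan2(-0.001860, -0.0003509) = 259.3° ≈ 259°.

259°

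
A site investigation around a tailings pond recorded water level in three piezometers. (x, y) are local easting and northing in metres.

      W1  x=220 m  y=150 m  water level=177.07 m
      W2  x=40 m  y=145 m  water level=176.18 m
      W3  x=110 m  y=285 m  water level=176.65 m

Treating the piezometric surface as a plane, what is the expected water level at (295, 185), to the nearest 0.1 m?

177.5 m

Taking W1 as reference: W2−W1 = (-180, -5, -0.89); W3−W1 = (-110, 135, -0.42).
Determinant of the coordinate differences = (-180)·135 − (-110)·(-5) = -24850.
∂h/∂x = [(-0.89)·135 − (-0.42)·(-5)] / -24850 = +0.004920
∂h/∂y = [(-180)·(-0.42) − (-110)·(-0.89)] / -24850 = +0.0008974
h(295, 185) = 177.07 + (+0.004920)·(75) + (+0.0008974)·(35) = 177.07 +0.369 +0.031 = 177.470 m.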